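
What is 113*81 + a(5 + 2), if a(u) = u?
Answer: 9160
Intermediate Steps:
113*81 + a(5 + 2) = 113*81 + (5 + 2) = 9153 + 7 = 9160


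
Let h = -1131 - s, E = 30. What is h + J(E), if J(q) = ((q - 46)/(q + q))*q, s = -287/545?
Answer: -620468/545 ≈ -1138.5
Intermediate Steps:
s = -287/545 (s = -287*1/545 = -287/545 ≈ -0.52661)
h = -616108/545 (h = -1131 - 1*(-287/545) = -1131 + 287/545 = -616108/545 ≈ -1130.5)
J(q) = -23 + q/2 (J(q) = ((-46 + q)/((2*q)))*q = ((-46 + q)*(1/(2*q)))*q = ((-46 + q)/(2*q))*q = -23 + q/2)
h + J(E) = -616108/545 + (-23 + (1/2)*30) = -616108/545 + (-23 + 15) = -616108/545 - 8 = -620468/545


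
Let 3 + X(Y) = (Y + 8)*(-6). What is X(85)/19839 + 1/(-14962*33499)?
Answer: -5513332807/194971482782 ≈ -0.028278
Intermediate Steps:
X(Y) = -51 - 6*Y (X(Y) = -3 + (Y + 8)*(-6) = -3 + (8 + Y)*(-6) = -3 + (-48 - 6*Y) = -51 - 6*Y)
X(85)/19839 + 1/(-14962*33499) = (-51 - 6*85)/19839 + 1/(-14962*33499) = (-51 - 510)*(1/19839) - 1/14962*1/33499 = -561*1/19839 - 1/501212038 = -11/389 - 1/501212038 = -5513332807/194971482782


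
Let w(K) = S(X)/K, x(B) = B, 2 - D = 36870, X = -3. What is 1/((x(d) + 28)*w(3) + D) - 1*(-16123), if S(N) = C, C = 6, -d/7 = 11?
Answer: 596002817/36966 ≈ 16123.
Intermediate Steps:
d = -77 (d = -7*11 = -77)
D = -36868 (D = 2 - 1*36870 = 2 - 36870 = -36868)
S(N) = 6
w(K) = 6/K
1/((x(d) + 28)*w(3) + D) - 1*(-16123) = 1/((-77 + 28)*(6/3) - 36868) - 1*(-16123) = 1/(-294/3 - 36868) + 16123 = 1/(-49*2 - 36868) + 16123 = 1/(-98 - 36868) + 16123 = 1/(-36966) + 16123 = -1/36966 + 16123 = 596002817/36966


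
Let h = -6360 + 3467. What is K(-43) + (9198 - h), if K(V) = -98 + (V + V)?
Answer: 11907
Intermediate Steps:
h = -2893
K(V) = -98 + 2*V
K(-43) + (9198 - h) = (-98 + 2*(-43)) + (9198 - 1*(-2893)) = (-98 - 86) + (9198 + 2893) = -184 + 12091 = 11907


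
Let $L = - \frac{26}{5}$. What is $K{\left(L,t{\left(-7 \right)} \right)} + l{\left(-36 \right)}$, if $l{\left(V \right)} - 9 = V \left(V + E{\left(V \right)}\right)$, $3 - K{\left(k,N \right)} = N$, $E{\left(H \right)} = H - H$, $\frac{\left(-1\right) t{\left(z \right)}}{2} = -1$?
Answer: $1306$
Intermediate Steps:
$t{\left(z \right)} = 2$ ($t{\left(z \right)} = \left(-2\right) \left(-1\right) = 2$)
$E{\left(H \right)} = 0$
$L = - \frac{26}{5}$ ($L = \left(-26\right) \frac{1}{5} = - \frac{26}{5} \approx -5.2$)
$K{\left(k,N \right)} = 3 - N$
$l{\left(V \right)} = 9 + V^{2}$ ($l{\left(V \right)} = 9 + V \left(V + 0\right) = 9 + V V = 9 + V^{2}$)
$K{\left(L,t{\left(-7 \right)} \right)} + l{\left(-36 \right)} = \left(3 - 2\right) + \left(9 + \left(-36\right)^{2}\right) = \left(3 - 2\right) + \left(9 + 1296\right) = 1 + 1305 = 1306$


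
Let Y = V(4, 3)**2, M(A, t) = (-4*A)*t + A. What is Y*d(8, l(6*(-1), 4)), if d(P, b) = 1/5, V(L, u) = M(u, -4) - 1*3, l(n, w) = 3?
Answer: 2304/5 ≈ 460.80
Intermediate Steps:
M(A, t) = A - 4*A*t (M(A, t) = -4*A*t + A = A - 4*A*t)
V(L, u) = -3 + 17*u (V(L, u) = u*(1 - 4*(-4)) - 1*3 = u*(1 + 16) - 3 = u*17 - 3 = 17*u - 3 = -3 + 17*u)
d(P, b) = 1/5
Y = 2304 (Y = (-3 + 17*3)**2 = (-3 + 51)**2 = 48**2 = 2304)
Y*d(8, l(6*(-1), 4)) = 2304*(1/5) = 2304/5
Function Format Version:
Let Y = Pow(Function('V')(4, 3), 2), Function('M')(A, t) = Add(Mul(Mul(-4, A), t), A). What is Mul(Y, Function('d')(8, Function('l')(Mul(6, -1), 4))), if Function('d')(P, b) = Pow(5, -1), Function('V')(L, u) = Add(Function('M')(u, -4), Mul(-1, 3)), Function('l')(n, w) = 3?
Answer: Rational(2304, 5) ≈ 460.80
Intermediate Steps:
Function('M')(A, t) = Add(A, Mul(-4, A, t)) (Function('M')(A, t) = Add(Mul(-4, A, t), A) = Add(A, Mul(-4, A, t)))
Function('V')(L, u) = Add(-3, Mul(17, u)) (Function('V')(L, u) = Add(Mul(u, Add(1, Mul(-4, -4))), Mul(-1, 3)) = Add(Mul(u, Add(1, 16)), -3) = Add(Mul(u, 17), -3) = Add(Mul(17, u), -3) = Add(-3, Mul(17, u)))
Function('d')(P, b) = Rational(1, 5)
Y = 2304 (Y = Pow(Add(-3, Mul(17, 3)), 2) = Pow(Add(-3, 51), 2) = Pow(48, 2) = 2304)
Mul(Y, Function('d')(8, Function('l')(Mul(6, -1), 4))) = Mul(2304, Rational(1, 5)) = Rational(2304, 5)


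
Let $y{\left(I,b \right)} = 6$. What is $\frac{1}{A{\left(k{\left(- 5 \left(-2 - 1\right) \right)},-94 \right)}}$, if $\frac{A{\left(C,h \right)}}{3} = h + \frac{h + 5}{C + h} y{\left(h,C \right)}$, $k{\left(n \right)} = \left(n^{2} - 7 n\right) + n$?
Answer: $- \frac{41}{13164} \approx -0.0031146$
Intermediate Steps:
$k{\left(n \right)} = n^{2} - 6 n$
$A{\left(C,h \right)} = 3 h + \frac{18 \left(5 + h\right)}{C + h}$ ($A{\left(C,h \right)} = 3 \left(h + \frac{h + 5}{C + h} 6\right) = 3 \left(h + \frac{5 + h}{C + h} 6\right) = 3 \left(h + \frac{6 \left(5 + h\right)}{C + h}\right) = 3 h + \frac{18 \left(5 + h\right)}{C + h}$)
$\frac{1}{A{\left(k{\left(- 5 \left(-2 - 1\right) \right)},-94 \right)}} = \frac{1}{3 \frac{1}{- 5 \left(-2 - 1\right) \left(-6 - 5 \left(-2 - 1\right)\right) - 94} \left(30 + \left(-94\right)^{2} + 6 \left(-94\right) + - 5 \left(-2 - 1\right) \left(-6 - 5 \left(-2 - 1\right)\right) \left(-94\right)\right)} = \frac{1}{3 \frac{1}{\left(-5\right) \left(-3\right) \left(-6 - -15\right) - 94} \left(30 + 8836 - 564 + \left(-5\right) \left(-3\right) \left(-6 - -15\right) \left(-94\right)\right)} = \frac{1}{3 \frac{1}{15 \left(-6 + 15\right) - 94} \left(30 + 8836 - 564 + 15 \left(-6 + 15\right) \left(-94\right)\right)} = \frac{1}{3 \frac{1}{15 \cdot 9 - 94} \left(30 + 8836 - 564 + 15 \cdot 9 \left(-94\right)\right)} = \frac{1}{3 \frac{1}{135 - 94} \left(30 + 8836 - 564 + 135 \left(-94\right)\right)} = \frac{1}{3 \cdot \frac{1}{41} \left(30 + 8836 - 564 - 12690\right)} = \frac{1}{3 \cdot \frac{1}{41} \left(-4388\right)} = \frac{1}{- \frac{13164}{41}} = - \frac{41}{13164}$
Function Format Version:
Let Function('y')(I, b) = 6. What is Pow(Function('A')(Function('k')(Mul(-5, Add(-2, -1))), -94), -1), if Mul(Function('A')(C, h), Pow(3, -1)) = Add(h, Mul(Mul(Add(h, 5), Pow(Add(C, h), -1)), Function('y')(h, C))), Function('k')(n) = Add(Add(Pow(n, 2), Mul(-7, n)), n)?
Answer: Rational(-41, 13164) ≈ -0.0031146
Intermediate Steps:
Function('k')(n) = Add(Pow(n, 2), Mul(-6, n))
Function('A')(C, h) = Add(Mul(3, h), Mul(18, Pow(Add(C, h), -1), Add(5, h))) (Function('A')(C, h) = Mul(3, Add(h, Mul(Mul(Add(h, 5), Pow(Add(C, h), -1)), 6))) = Mul(3, Add(h, Mul(Mul(Add(5, h), Pow(Add(C, h), -1)), 6))) = Mul(3, Add(h, Mul(Mul(Pow(Add(C, h), -1), Add(5, h)), 6))) = Mul(3, Add(h, Mul(6, Pow(Add(C, h), -1), Add(5, h)))) = Add(Mul(3, h), Mul(18, Pow(Add(C, h), -1), Add(5, h))))
Pow(Function('A')(Function('k')(Mul(-5, Add(-2, -1))), -94), -1) = Pow(Mul(3, Pow(Add(Mul(Mul(-5, Add(-2, -1)), Add(-6, Mul(-5, Add(-2, -1)))), -94), -1), Add(30, Pow(-94, 2), Mul(6, -94), Mul(Mul(Mul(-5, Add(-2, -1)), Add(-6, Mul(-5, Add(-2, -1)))), -94))), -1) = Pow(Mul(3, Pow(Add(Mul(Mul(-5, -3), Add(-6, Mul(-5, -3))), -94), -1), Add(30, 8836, -564, Mul(Mul(Mul(-5, -3), Add(-6, Mul(-5, -3))), -94))), -1) = Pow(Mul(3, Pow(Add(Mul(15, Add(-6, 15)), -94), -1), Add(30, 8836, -564, Mul(Mul(15, Add(-6, 15)), -94))), -1) = Pow(Mul(3, Pow(Add(Mul(15, 9), -94), -1), Add(30, 8836, -564, Mul(Mul(15, 9), -94))), -1) = Pow(Mul(3, Pow(Add(135, -94), -1), Add(30, 8836, -564, Mul(135, -94))), -1) = Pow(Mul(3, Pow(41, -1), Add(30, 8836, -564, -12690)), -1) = Pow(Mul(3, Rational(1, 41), -4388), -1) = Pow(Rational(-13164, 41), -1) = Rational(-41, 13164)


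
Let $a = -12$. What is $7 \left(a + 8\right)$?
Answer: $-28$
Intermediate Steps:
$7 \left(a + 8\right) = 7 \left(-12 + 8\right) = 7 \left(-4\right) = -28$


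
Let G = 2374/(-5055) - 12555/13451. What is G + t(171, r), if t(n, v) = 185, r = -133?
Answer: 12483640726/67994805 ≈ 183.60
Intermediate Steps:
G = -95398199/67994805 (G = 2374*(-1/5055) - 12555*1/13451 = -2374/5055 - 12555/13451 = -95398199/67994805 ≈ -1.4030)
G + t(171, r) = -95398199/67994805 + 185 = 12483640726/67994805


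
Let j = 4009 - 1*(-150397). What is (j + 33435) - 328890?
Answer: -141049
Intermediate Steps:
j = 154406 (j = 4009 + 150397 = 154406)
(j + 33435) - 328890 = (154406 + 33435) - 328890 = 187841 - 328890 = -141049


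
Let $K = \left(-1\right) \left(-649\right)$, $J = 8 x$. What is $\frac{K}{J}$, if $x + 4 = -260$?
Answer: $- \frac{59}{192} \approx -0.30729$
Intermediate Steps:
$x = -264$ ($x = -4 - 260 = -264$)
$J = -2112$ ($J = 8 \left(-264\right) = -2112$)
$K = 649$
$\frac{K}{J} = \frac{649}{-2112} = 649 \left(- \frac{1}{2112}\right) = - \frac{59}{192}$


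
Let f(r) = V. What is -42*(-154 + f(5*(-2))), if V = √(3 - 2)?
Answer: 6426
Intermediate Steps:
V = 1 (V = √1 = 1)
f(r) = 1
-42*(-154 + f(5*(-2))) = -42*(-154 + 1) = -42*(-153) = 6426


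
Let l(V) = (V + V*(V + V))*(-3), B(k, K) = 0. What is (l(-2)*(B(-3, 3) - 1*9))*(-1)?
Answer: -162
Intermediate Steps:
l(V) = -6*V² - 3*V (l(V) = (V + V*(2*V))*(-3) = (V + 2*V²)*(-3) = -6*V² - 3*V)
(l(-2)*(B(-3, 3) - 1*9))*(-1) = ((-3*(-2)*(1 + 2*(-2)))*(0 - 1*9))*(-1) = ((-3*(-2)*(1 - 4))*(0 - 9))*(-1) = (-3*(-2)*(-3)*(-9))*(-1) = -18*(-9)*(-1) = 162*(-1) = -162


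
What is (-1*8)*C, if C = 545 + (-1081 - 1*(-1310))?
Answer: -6192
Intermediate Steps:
C = 774 (C = 545 + (-1081 + 1310) = 545 + 229 = 774)
(-1*8)*C = -1*8*774 = -8*774 = -6192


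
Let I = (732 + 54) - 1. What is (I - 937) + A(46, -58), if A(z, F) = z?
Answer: -106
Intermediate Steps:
I = 785 (I = 786 - 1 = 785)
(I - 937) + A(46, -58) = (785 - 937) + 46 = -152 + 46 = -106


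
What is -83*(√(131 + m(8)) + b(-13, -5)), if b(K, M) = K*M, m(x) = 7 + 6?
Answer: -6391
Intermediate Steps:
m(x) = 13
-83*(√(131 + m(8)) + b(-13, -5)) = -83*(√(131 + 13) - 13*(-5)) = -83*(√144 + 65) = -83*(12 + 65) = -83*77 = -6391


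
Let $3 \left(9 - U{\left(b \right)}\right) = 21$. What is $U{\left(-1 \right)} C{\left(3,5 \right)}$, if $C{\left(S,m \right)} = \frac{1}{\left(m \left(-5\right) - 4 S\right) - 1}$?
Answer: $- \frac{1}{19} \approx -0.052632$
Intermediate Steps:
$U{\left(b \right)} = 2$ ($U{\left(b \right)} = 9 - 7 = 2$)
$C{\left(S,m \right)} = \frac{1}{-1 - 5 m - 4 S}$ ($C{\left(S,m \right)} = \frac{1}{\left(- 5 m - 4 S\right) - 1} = \frac{1}{-1 - 5 m - 4 S}$)
$U{\left(-1 \right)} C{\left(3,5 \right)} = 2 \left(- \frac{1}{1 + 4 \cdot 3 + 5 \cdot 5}\right) = 2 \left(- \frac{1}{1 + 12 + 25}\right) = 2 \left(- \frac{1}{38}\right) = - \frac{1}{19}$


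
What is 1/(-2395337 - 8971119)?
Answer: -1/11366456 ≈ -8.7978e-8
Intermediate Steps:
1/(-2395337 - 8971119) = 1/(-11366456) = -1/11366456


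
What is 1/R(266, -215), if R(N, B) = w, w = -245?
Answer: -1/245 ≈ -0.0040816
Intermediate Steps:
R(N, B) = -245
1/R(266, -215) = 1/(-245) = -1/245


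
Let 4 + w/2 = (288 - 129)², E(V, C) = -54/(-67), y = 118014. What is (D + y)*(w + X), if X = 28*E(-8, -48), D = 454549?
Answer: 1940204158690/67 ≈ 2.8958e+10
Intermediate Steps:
E(V, C) = 54/67 (E(V, C) = -54*(-1)/67 = -1*(-54/67) = 54/67)
w = 50554 (w = -8 + 2*(288 - 129)² = -8 + 2*159² = -8 + 2*25281 = -8 + 50562 = 50554)
X = 1512/67 (X = 28*(54/67) = 1512/67 ≈ 22.567)
(D + y)*(w + X) = (454549 + 118014)*(50554 + 1512/67) = 572563*(3388630/67) = 1940204158690/67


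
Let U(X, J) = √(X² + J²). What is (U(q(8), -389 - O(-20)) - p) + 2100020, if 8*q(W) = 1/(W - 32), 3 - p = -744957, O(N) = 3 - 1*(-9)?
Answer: 1355060 + √5927768065/192 ≈ 1.3555e+6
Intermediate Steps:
O(N) = 12 (O(N) = 3 + 9 = 12)
p = 744960 (p = 3 - 1*(-744957) = 3 + 744957 = 744960)
q(W) = 1/(8*(-32 + W)) (q(W) = 1/(8*(W - 32)) = 1/(8*(-32 + W)))
U(X, J) = √(J² + X²)
(U(q(8), -389 - O(-20)) - p) + 2100020 = (√((-389 - 1*12)² + (1/(8*(-32 + 8)))²) - 1*744960) + 2100020 = (√((-389 - 12)² + ((⅛)/(-24))²) - 744960) + 2100020 = (√((-401)² + ((⅛)*(-1/24))²) - 744960) + 2100020 = (√(160801 + (-1/192)²) - 744960) + 2100020 = (√(160801 + 1/36864) - 744960) + 2100020 = (√(5927768065/36864) - 744960) + 2100020 = (√5927768065/192 - 744960) + 2100020 = (-744960 + √5927768065/192) + 2100020 = 1355060 + √5927768065/192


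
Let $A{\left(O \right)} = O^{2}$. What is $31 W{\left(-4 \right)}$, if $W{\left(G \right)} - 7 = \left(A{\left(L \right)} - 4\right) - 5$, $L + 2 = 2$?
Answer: $-62$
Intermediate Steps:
$L = 0$ ($L = -2 + 2 = 0$)
$W{\left(G \right)} = -2$ ($W{\left(G \right)} = 7 - \left(9 + 0\right) = 7 + \left(\left(0 - 4\right) - 5\right) = 7 - 9 = -2$)
$31 W{\left(-4 \right)} = 31 \left(-2\right) = -62$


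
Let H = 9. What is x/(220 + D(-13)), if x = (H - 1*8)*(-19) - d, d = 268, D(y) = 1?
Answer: -287/221 ≈ -1.2986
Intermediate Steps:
x = -287 (x = (9 - 1*8)*(-19) - 1*268 = (9 - 8)*(-19) - 268 = 1*(-19) - 268 = -19 - 268 = -287)
x/(220 + D(-13)) = -287/(220 + 1) = -287/221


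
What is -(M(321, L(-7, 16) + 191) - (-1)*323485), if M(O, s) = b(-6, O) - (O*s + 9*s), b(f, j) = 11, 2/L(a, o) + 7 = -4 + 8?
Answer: -260686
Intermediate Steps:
L(a, o) = -2/3 (L(a, o) = 2/(-7 + (-4 + 8)) = 2/(-7 + 4) = 2/(-3) = 2*(-1/3) = -2/3)
M(O, s) = 11 - 9*s - O*s (M(O, s) = 11 - (O*s + 9*s) = 11 - (9*s + O*s) = 11 + (-9*s - O*s) = 11 - 9*s - O*s)
-(M(321, L(-7, 16) + 191) - (-1)*323485) = -((11 - 9*(-2/3 + 191) - 1*321*(-2/3 + 191)) - (-1)*323485) = -((11 - 9*571/3 - 1*321*571/3) - 1*(-323485)) = -((11 - 1713 - 61097) + 323485) = -(-62799 + 323485) = -1*260686 = -260686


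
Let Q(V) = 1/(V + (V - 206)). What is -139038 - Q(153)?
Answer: -13903801/100 ≈ -1.3904e+5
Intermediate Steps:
Q(V) = 1/(-206 + 2*V) (Q(V) = 1/(V + (-206 + V)) = 1/(-206 + 2*V))
-139038 - Q(153) = -139038 - 1/(2*(-103 + 153)) = -139038 - 1/(2*50) = -139038 - 1*1/100 = -139038 - 1/100 = -13903801/100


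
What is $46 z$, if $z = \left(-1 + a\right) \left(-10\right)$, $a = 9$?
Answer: $-3680$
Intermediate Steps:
$z = -80$ ($z = \left(-1 + 9\right) \left(-10\right) = 8 \left(-10\right) = -80$)
$46 z = 46 \left(-80\right) = -3680$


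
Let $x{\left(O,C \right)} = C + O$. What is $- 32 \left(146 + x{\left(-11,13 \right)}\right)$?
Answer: $-4736$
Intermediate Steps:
$- 32 \left(146 + x{\left(-11,13 \right)}\right) = - 32 \left(146 + \left(13 - 11\right)\right) = - 32 \left(146 + 2\right) = \left(-32\right) 148 = -4736$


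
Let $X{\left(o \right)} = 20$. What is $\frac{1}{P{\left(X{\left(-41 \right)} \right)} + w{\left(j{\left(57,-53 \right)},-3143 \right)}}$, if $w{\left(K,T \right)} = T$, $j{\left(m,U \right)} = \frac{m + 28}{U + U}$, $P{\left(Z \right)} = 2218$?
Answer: $- \frac{1}{925} \approx -0.0010811$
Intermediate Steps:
$j{\left(m,U \right)} = \frac{28 + m}{2 U}$
$\frac{1}{P{\left(X{\left(-41 \right)} \right)} + w{\left(j{\left(57,-53 \right)},-3143 \right)}} = \frac{1}{2218 - 3143} = \frac{1}{-925} = - \frac{1}{925}$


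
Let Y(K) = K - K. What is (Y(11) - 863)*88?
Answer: -75944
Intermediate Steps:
Y(K) = 0
(Y(11) - 863)*88 = (0 - 863)*88 = -863*88 = -75944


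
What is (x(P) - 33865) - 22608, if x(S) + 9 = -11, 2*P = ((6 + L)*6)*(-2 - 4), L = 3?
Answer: -56493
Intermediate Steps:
P = -162 (P = (((6 + 3)*6)*(-2 - 4))/2 = ((9*6)*(-6))/2 = (54*(-6))/2 = (½)*(-324) = -162)
x(S) = -20 (x(S) = -9 - 11 = -20)
(x(P) - 33865) - 22608 = (-20 - 33865) - 22608 = -33885 - 22608 = -56493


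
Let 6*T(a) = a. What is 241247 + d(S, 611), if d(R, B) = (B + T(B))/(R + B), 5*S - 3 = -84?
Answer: 4304832853/17844 ≈ 2.4125e+5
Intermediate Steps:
S = -81/5 (S = ⅗ + (⅕)*(-84) = ⅗ - 84/5 = -81/5 ≈ -16.200)
T(a) = a/6
d(R, B) = 7*B/(6*(B + R)) (d(R, B) = (B + B/6)/(R + B) = (7*B/6)/(B + R) = 7*B/(6*(B + R)))
241247 + d(S, 611) = 241247 + (7/6)*611/(611 - 81/5) = 241247 + (7/6)*611/(2974/5) = 241247 + (7/6)*611*(5/2974) = 241247 + 21385/17844 = 4304832853/17844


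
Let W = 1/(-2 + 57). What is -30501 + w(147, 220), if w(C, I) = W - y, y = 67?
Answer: -1681239/55 ≈ -30568.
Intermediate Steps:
W = 1/55 ≈ 0.018182
w(C, I) = -3684/55 (w(C, I) = 1/55 - 1*67 = 1/55 - 67 = -3684/55)
-30501 + w(147, 220) = -30501 - 3684/55 = -1681239/55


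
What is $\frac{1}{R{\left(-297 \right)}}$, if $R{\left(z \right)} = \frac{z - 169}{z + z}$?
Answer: $\frac{297}{233} \approx 1.2747$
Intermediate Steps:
$R{\left(z \right)} = \frac{-169 + z}{2 z}$
$\frac{1}{R{\left(-297 \right)}} = \frac{1}{\frac{1}{2} \frac{1}{-297} \left(-169 - 297\right)} = \frac{1}{\frac{1}{2} \left(- \frac{1}{297}\right) \left(-466\right)} = \frac{1}{\frac{233}{297}} = \frac{297}{233}$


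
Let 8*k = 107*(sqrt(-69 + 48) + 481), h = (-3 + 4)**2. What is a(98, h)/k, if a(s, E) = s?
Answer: 188552/12378937 - 392*I*sqrt(21)/12378937 ≈ 0.015232 - 0.00014511*I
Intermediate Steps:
h = 1 (h = 1**2 = 1)
k = 51467/8 + 107*I*sqrt(21)/8 (k = (107*(sqrt(-69 + 48) + 481))/8 = (107*(sqrt(-21) + 481))/8 = (107*(I*sqrt(21) + 481))/8 = (107*(481 + I*sqrt(21)))/8 = (51467 + 107*I*sqrt(21))/8 = 51467/8 + 107*I*sqrt(21)/8 ≈ 6433.4 + 61.292*I)
a(98, h)/k = 98/(51467/8 + 107*I*sqrt(21)/8)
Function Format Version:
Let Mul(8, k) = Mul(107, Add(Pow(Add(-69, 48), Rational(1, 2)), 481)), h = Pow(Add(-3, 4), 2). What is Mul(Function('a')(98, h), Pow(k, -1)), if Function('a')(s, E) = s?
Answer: Add(Rational(188552, 12378937), Mul(Rational(-392, 12378937), I, Pow(21, Rational(1, 2)))) ≈ Add(0.015232, Mul(-0.00014511, I))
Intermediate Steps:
h = 1 (h = Pow(1, 2) = 1)
k = Add(Rational(51467, 8), Mul(Rational(107, 8), I, Pow(21, Rational(1, 2)))) (k = Mul(Rational(1, 8), Mul(107, Add(Pow(Add(-69, 48), Rational(1, 2)), 481))) = Mul(Rational(1, 8), Mul(107, Add(Pow(-21, Rational(1, 2)), 481))) = Mul(Rational(1, 8), Mul(107, Add(Mul(I, Pow(21, Rational(1, 2))), 481))) = Mul(Rational(1, 8), Mul(107, Add(481, Mul(I, Pow(21, Rational(1, 2)))))) = Mul(Rational(1, 8), Add(51467, Mul(107, I, Pow(21, Rational(1, 2))))) = Add(Rational(51467, 8), Mul(Rational(107, 8), I, Pow(21, Rational(1, 2)))) ≈ Add(6433.4, Mul(61.292, I)))
Mul(Function('a')(98, h), Pow(k, -1)) = Mul(98, Pow(Add(Rational(51467, 8), Mul(Rational(107, 8), I, Pow(21, Rational(1, 2)))), -1))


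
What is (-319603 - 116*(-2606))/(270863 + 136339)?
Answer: -5769/135734 ≈ -0.042502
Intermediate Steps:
(-319603 - 116*(-2606))/(270863 + 136339) = (-319603 + 302296)/407202 = -17307*1/407202 = -5769/135734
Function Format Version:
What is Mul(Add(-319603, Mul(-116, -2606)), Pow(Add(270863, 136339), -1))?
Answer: Rational(-5769, 135734) ≈ -0.042502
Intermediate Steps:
Mul(Add(-319603, Mul(-116, -2606)), Pow(Add(270863, 136339), -1)) = Mul(Add(-319603, 302296), Pow(407202, -1)) = Mul(-17307, Rational(1, 407202)) = Rational(-5769, 135734)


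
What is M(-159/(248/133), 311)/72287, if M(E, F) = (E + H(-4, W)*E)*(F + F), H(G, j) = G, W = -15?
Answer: 19730151/8963588 ≈ 2.2011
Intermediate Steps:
M(E, F) = -6*E*F (M(E, F) = (E - 4*E)*(F + F) = (-3*E)*(2*F) = -6*E*F)
M(-159/(248/133), 311)/72287 = -6*(-159/(248/133))*311/72287 = -6*(-159/(248*(1/133)))*311*(1/72287) = -6*(-159/248/133)*311*(1/72287) = -6*(-159*133/248)*311*(1/72287) = -6*(-21147/248)*311*(1/72287) = (19730151/124)*(1/72287) = 19730151/8963588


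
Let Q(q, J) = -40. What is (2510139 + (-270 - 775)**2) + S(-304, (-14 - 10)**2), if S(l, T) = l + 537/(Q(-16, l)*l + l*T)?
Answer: 586901475303/162944 ≈ 3.6019e+6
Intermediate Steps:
S(l, T) = l + 537/(-40*l + T*l) (S(l, T) = l + 537/(-40*l + l*T) = l + 537/(-40*l + T*l))
(2510139 + (-270 - 775)**2) + S(-304, (-14 - 10)**2) = (2510139 + (-270 - 775)**2) + (537 - 40*(-304)**2 + (-14 - 10)**2*(-304)**2)/((-304)*(-40 + (-14 - 10)**2)) = (2510139 + (-1045)**2) - (537 - 40*92416 + (-24)**2*92416)/(304*(-40 + (-24)**2)) = (2510139 + 1092025) - (537 - 3696640 + 576*92416)/(304*(-40 + 576)) = 3602164 - 1/304*(537 - 3696640 + 53231616)/536 = 3602164 - 1/304*1/536*49535513 = 3602164 - 49535513/162944 = 586901475303/162944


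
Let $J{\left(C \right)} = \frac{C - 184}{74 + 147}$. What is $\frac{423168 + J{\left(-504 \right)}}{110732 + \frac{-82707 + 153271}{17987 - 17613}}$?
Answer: $\frac{514356920}{134824079} \approx 3.815$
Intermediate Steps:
$J{\left(C \right)} = - \frac{184}{221} + \frac{C}{221}$ ($J{\left(C \right)} = \frac{-184 + C}{221} = \left(-184 + C\right) \frac{1}{221} = - \frac{184}{221} + \frac{C}{221}$)
$\frac{423168 + J{\left(-504 \right)}}{110732 + \frac{-82707 + 153271}{17987 - 17613}} = \frac{423168 + \left(- \frac{184}{221} + \frac{1}{221} \left(-504\right)\right)}{110732 + \frac{-82707 + 153271}{17987 - 17613}} = \frac{423168 - \frac{688}{221}}{110732 + \frac{70564}{374}} = \frac{423168 - \frac{688}{221}}{110732 + 70564 \cdot \frac{1}{374}} = \frac{93519440}{221 \left(110732 + \frac{35282}{187}\right)} = \frac{93519440}{221 \cdot \frac{20742166}{187}} = \frac{93519440}{221} \cdot \frac{187}{20742166} = \frac{514356920}{134824079}$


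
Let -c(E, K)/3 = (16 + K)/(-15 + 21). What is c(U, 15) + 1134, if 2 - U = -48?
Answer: 2237/2 ≈ 1118.5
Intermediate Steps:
U = 50 (U = 2 - 1*(-48) = 2 + 48 = 50)
c(E, K) = -8 - K/2 (c(E, K) = -3*(16 + K)/(-15 + 21) = -3*(16 + K)/6 = -3*(8/3 + K/6) = -8 - K/2)
c(U, 15) + 1134 = (-8 - ½*15) + 1134 = (-8 - 15/2) + 1134 = -31/2 + 1134 = 2237/2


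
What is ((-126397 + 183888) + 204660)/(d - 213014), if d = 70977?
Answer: -262151/142037 ≈ -1.8457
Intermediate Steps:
((-126397 + 183888) + 204660)/(d - 213014) = ((-126397 + 183888) + 204660)/(70977 - 213014) = (57491 + 204660)/(-142037) = 262151*(-1/142037) = -262151/142037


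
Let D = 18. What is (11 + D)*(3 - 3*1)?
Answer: 0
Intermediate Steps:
(11 + D)*(3 - 3*1) = (11 + 18)*(3 - 3*1) = 29*(3 - 3) = 29*0 = 0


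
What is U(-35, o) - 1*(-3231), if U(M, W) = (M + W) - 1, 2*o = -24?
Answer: 3183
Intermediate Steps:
o = -12 (o = (1/2)*(-24) = -12)
U(M, W) = -1 + M + W
U(-35, o) - 1*(-3231) = (-1 - 35 - 12) - 1*(-3231) = -48 + 3231 = 3183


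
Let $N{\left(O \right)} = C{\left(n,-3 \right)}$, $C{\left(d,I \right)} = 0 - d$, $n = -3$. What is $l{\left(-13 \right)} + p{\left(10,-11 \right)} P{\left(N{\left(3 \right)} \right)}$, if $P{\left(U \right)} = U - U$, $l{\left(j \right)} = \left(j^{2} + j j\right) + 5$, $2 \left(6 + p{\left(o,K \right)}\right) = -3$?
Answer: $343$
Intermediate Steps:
$p{\left(o,K \right)} = - \frac{15}{2}$ ($p{\left(o,K \right)} = -6 + \frac{1}{2} \left(-3\right) = -6 - \frac{3}{2} = - \frac{15}{2}$)
$C{\left(d,I \right)} = - d$
$N{\left(O \right)} = 3$ ($N{\left(O \right)} = \left(-1\right) \left(-3\right) = 3$)
$l{\left(j \right)} = 5 + 2 j^{2}$ ($l{\left(j \right)} = \left(j^{2} + j^{2}\right) + 5 = 2 j^{2} + 5 = 5 + 2 j^{2}$)
$P{\left(U \right)} = 0$
$l{\left(-13 \right)} + p{\left(10,-11 \right)} P{\left(N{\left(3 \right)} \right)} = \left(5 + 2 \left(-13\right)^{2}\right) - 0 = \left(5 + 2 \cdot 169\right) + 0 = \left(5 + 338\right) + 0 = 343 + 0 = 343$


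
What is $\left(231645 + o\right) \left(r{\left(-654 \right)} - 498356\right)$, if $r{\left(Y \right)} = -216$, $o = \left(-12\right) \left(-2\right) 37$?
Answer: $-115934442876$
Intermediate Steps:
$o = 888$ ($o = 24 \cdot 37 = 888$)
$\left(231645 + o\right) \left(r{\left(-654 \right)} - 498356\right) = \left(231645 + 888\right) \left(-216 - 498356\right) = 232533 \left(-498572\right) = -115934442876$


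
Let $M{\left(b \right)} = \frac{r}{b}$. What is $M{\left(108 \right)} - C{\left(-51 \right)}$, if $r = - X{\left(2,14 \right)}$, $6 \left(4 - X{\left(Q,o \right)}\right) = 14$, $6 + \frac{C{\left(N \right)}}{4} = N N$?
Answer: $- \frac{3363125}{324} \approx -10380.0$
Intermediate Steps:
$C{\left(N \right)} = -24 + 4 N^{2}$ ($C{\left(N \right)} = -24 + 4 N N = -24 + 4 N^{2}$)
$X{\left(Q,o \right)} = \frac{5}{3}$ ($X{\left(Q,o \right)} = 4 - \frac{7}{3} = \frac{5}{3}$)
$r = - \frac{5}{3}$ ($r = \left(-1\right) \frac{5}{3} = - \frac{5}{3} \approx -1.6667$)
$M{\left(b \right)} = - \frac{5}{3 b}$
$M{\left(108 \right)} - C{\left(-51 \right)} = - \frac{5}{3 \cdot 108} - \left(-24 + 4 \left(-51\right)^{2}\right) = \left(- \frac{5}{3}\right) \frac{1}{108} - \left(-24 + 4 \cdot 2601\right) = - \frac{5}{324} - \left(-24 + 10404\right) = - \frac{5}{324} - 10380 = - \frac{3363125}{324}$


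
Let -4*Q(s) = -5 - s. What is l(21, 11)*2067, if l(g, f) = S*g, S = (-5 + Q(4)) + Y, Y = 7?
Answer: 737919/4 ≈ 1.8448e+5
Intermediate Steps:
Q(s) = 5/4 + s/4 (Q(s) = -(-5 - s)/4 = 5/4 + s/4)
S = 17/4 (S = (-5 + (5/4 + (1/4)*4)) + 7 = (-5 + (5/4 + 1)) + 7 = (-5 + 9/4) + 7 = -11/4 + 7 = 17/4 ≈ 4.2500)
l(g, f) = 17*g/4
l(21, 11)*2067 = ((17/4)*21)*2067 = (357/4)*2067 = 737919/4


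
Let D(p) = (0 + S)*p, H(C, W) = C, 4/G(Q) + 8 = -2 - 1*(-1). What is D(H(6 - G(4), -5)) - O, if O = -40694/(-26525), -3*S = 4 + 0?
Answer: -7252538/716175 ≈ -10.127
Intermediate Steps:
G(Q) = -4/9 (G(Q) = 4/(-8 + (-2 - 1*(-1))) = 4/(-8 + (-2 + 1)) = 4/(-8 - 1) = 4/(-9) = 4*(-1/9) = -4/9)
S = -4/3 (S = -(4 + 0)/3 = -1/3*4 = -4/3 ≈ -1.3333)
D(p) = -4*p/3 (D(p) = (0 - 4/3)*p = -4*p/3)
O = 40694/26525 (O = -40694*(-1/26525) = 40694/26525 ≈ 1.5342)
D(H(6 - G(4), -5)) - O = -4*(6 - 1*(-4/9))/3 - 1*40694/26525 = -4*(6 + 4/9)/3 - 40694/26525 = -4/3*58/9 - 40694/26525 = -232/27 - 40694/26525 = -7252538/716175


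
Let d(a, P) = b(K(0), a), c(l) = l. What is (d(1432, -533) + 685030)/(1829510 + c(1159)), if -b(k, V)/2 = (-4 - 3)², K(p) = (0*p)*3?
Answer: 684932/1830669 ≈ 0.37414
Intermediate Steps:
K(p) = 0 (K(p) = 0*3 = 0)
b(k, V) = -98 (b(k, V) = -2*(-4 - 3)² = -2*(-7)² = -2*49 = -98)
d(a, P) = -98
(d(1432, -533) + 685030)/(1829510 + c(1159)) = (-98 + 685030)/(1829510 + 1159) = 684932/1830669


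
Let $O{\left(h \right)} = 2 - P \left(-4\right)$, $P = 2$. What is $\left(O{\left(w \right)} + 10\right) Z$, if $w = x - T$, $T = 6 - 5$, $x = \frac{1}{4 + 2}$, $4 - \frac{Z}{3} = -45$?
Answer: $2940$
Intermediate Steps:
$Z = 147$ ($Z = 12 - -135 = 12 + 135 = 147$)
$x = \frac{1}{6} \approx 0.16667$
$T = 1$
$w = - \frac{5}{6}$ ($w = \frac{1}{6} - 1 = - \frac{5}{6} \approx -0.83333$)
$O{\left(h \right)} = 10$ ($O{\left(h \right)} = 2 - 2 \left(-4\right) = 2 - -8 = 2 + 8 = 10$)
$\left(O{\left(w \right)} + 10\right) Z = \left(10 + 10\right) 147 = 20 \cdot 147 = 2940$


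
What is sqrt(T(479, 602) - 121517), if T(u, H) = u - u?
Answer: I*sqrt(121517) ≈ 348.59*I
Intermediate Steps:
T(u, H) = 0
sqrt(T(479, 602) - 121517) = sqrt(0 - 121517) = sqrt(-121517) = I*sqrt(121517)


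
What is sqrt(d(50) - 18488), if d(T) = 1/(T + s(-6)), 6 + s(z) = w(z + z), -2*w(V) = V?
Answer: 3*I*sqrt(205422)/10 ≈ 135.97*I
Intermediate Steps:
w(V) = -V/2
s(z) = -6 - z (s(z) = -6 - (z + z)/2 = -6 - z)
d(T) = 1/T (d(T) = 1/(T + (-6 - 1*(-6))) = 1/(T + (-6 + 6)) = 1/(T + 0) = 1/T)
sqrt(d(50) - 18488) = sqrt(1/50 - 18488) = sqrt(-924399/50) = 3*I*sqrt(205422)/10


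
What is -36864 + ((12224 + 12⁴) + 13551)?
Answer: 9647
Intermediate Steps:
-36864 + ((12224 + 12⁴) + 13551) = -36864 + ((12224 + 20736) + 13551) = -36864 + (32960 + 13551) = -36864 + 46511 = 9647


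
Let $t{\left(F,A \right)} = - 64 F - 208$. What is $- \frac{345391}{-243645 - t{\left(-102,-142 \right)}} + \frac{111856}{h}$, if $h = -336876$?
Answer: $\frac{22098463369}{21051802335} \approx 1.0497$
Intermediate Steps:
$t{\left(F,A \right)} = -208 - 64 F$
$- \frac{345391}{-243645 - t{\left(-102,-142 \right)}} + \frac{111856}{h} = - \frac{345391}{-243645 - \left(-208 - -6528\right)} + \frac{111856}{-336876} = - \frac{345391}{-243645 - \left(-208 + 6528\right)} + 111856 \left(- \frac{1}{336876}\right) = - \frac{345391}{-243645 - 6320} - \frac{27964}{84219} = - \frac{345391}{-249965} - \frac{27964}{84219} = \left(-345391\right) \left(- \frac{1}{249965}\right) - \frac{27964}{84219} = \frac{345391}{249965} - \frac{27964}{84219} = \frac{22098463369}{21051802335}$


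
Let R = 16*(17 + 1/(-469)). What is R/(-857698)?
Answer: -63776/201130181 ≈ -0.00031709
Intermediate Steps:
R = 127552/469 (R = 16*(17 - 1/469) = 16*(7972/469) = 127552/469 ≈ 271.97)
R/(-857698) = (127552/469)/(-857698) = (127552/469)*(-1/857698) = -63776/201130181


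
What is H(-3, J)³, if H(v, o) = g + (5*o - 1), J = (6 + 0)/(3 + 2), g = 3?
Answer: 512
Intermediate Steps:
J = 6/5 ≈ 1.2000
H(v, o) = 2 + 5*o (H(v, o) = 3 + (5*o - 1) = 3 + (-1 + 5*o) = 2 + 5*o)
H(-3, J)³ = (2 + 5*(6/5))³ = (2 + 6)³ = 8³ = 512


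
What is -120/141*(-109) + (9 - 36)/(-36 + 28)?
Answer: 36149/376 ≈ 96.141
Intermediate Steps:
-120/141*(-109) + (9 - 36)/(-36 + 28) = -120*1/141*(-109) - 27/(-8) = -40/47*(-109) - 27*(-⅛) = 4360/47 + 27/8 = 36149/376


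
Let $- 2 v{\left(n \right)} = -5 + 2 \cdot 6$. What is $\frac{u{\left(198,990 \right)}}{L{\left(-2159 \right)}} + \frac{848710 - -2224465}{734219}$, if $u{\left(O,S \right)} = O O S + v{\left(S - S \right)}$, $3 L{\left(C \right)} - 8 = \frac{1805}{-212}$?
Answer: $- \frac{18123758330729071}{80029871} \approx -2.2646 \cdot 10^{8}$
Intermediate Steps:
$v{\left(n \right)} = - \frac{7}{2}$ ($v{\left(n \right)} = - \frac{-5 + 2 \cdot 6}{2} = - \frac{-5 + 12}{2} = \left(- \frac{1}{2}\right) 7 = - \frac{7}{2}$)
$L{\left(C \right)} = - \frac{109}{636}$ ($L{\left(C \right)} = \frac{8}{3} + \frac{1805 \frac{1}{-212}}{3} = \frac{8}{3} + \frac{1805 \left(- \frac{1}{212}\right)}{3} = \frac{8}{3} + \frac{1}{3} \left(- \frac{1805}{212}\right) = \frac{8}{3} - \frac{1805}{636} = - \frac{109}{636}$)
$u{\left(O,S \right)} = - \frac{7}{2} + S O^{2}$ ($u{\left(O,S \right)} = O O S - \frac{7}{2} = O^{2} S - \frac{7}{2} = S O^{2} - \frac{7}{2} = - \frac{7}{2} + S O^{2}$)
$\frac{u{\left(198,990 \right)}}{L{\left(-2159 \right)}} + \frac{848710 - -2224465}{734219} = \frac{- \frac{7}{2} + 990 \cdot 198^{2}}{- \frac{109}{636}} + \frac{848710 - -2224465}{734219} = \left(- \frac{7}{2} + 990 \cdot 39204\right) \left(- \frac{636}{109}\right) + \left(848710 + 2224465\right) \frac{1}{734219} = \left(- \frac{7}{2} + 38811960\right) \left(- \frac{636}{109}\right) + 3073175 \cdot \frac{1}{734219} = \frac{77623913}{2} \left(- \frac{636}{109}\right) + \frac{3073175}{734219} = - \frac{24684404334}{109} + \frac{3073175}{734219} = - \frac{18123758330729071}{80029871}$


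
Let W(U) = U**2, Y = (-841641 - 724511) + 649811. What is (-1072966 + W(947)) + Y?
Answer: -1092498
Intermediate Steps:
Y = -916341 (Y = -1566152 + 649811 = -916341)
(-1072966 + W(947)) + Y = (-1072966 + 947**2) - 916341 = (-1072966 + 896809) - 916341 = -176157 - 916341 = -1092498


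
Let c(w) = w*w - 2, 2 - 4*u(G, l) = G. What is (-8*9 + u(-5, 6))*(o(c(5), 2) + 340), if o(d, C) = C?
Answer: -48051/2 ≈ -24026.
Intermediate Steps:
u(G, l) = 1/2 - G/4
c(w) = -2 + w**2 (c(w) = w**2 - 2 = -2 + w**2)
(-8*9 + u(-5, 6))*(o(c(5), 2) + 340) = (-8*9 + (1/2 - 1/4*(-5)))*(2 + 340) = (-72 + (1/2 + 5/4))*342 = (-72 + 7/4)*342 = -281/4*342 = -48051/2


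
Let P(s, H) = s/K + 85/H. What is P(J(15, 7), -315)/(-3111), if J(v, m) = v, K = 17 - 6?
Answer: -758/2155923 ≈ -0.00035159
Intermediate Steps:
K = 11
P(s, H) = 85/H + s/11 (P(s, H) = s/11 + 85/H = 85/H + s/11)
P(J(15, 7), -315)/(-3111) = (85/(-315) + (1/11)*15)/(-3111) = (85*(-1/315) + 15/11)*(-1/3111) = (-17/63 + 15/11)*(-1/3111) = (758/693)*(-1/3111) = -758/2155923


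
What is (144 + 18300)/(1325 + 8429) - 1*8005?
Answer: -39031163/4877 ≈ -8003.1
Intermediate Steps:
(144 + 18300)/(1325 + 8429) - 1*8005 = 18444/9754 - 8005 = 18444*(1/9754) - 8005 = 9222/4877 - 8005 = -39031163/4877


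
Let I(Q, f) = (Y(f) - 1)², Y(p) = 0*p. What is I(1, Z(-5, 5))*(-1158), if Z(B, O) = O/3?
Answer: -1158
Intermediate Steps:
Z(B, O) = O/3 (Z(B, O) = O*(⅓) = O/3)
Y(p) = 0
I(Q, f) = 1 (I(Q, f) = (0 - 1)² = (-1)² = 1)
I(1, Z(-5, 5))*(-1158) = 1*(-1158) = -1158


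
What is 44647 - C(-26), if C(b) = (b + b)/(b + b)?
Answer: 44646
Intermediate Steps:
C(b) = 1 (C(b) = (2*b)/((2*b)) = (2*b)*(1/(2*b)) = 1)
44647 - C(-26) = 44647 - 1*1 = 44647 - 1 = 44646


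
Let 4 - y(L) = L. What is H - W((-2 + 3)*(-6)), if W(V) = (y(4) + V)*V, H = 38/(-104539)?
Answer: -3763442/104539 ≈ -36.000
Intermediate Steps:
H = -38/104539 (H = 38*(-1/104539) = -38/104539 ≈ -0.00036350)
y(L) = 4 - L
W(V) = V² (W(V) = ((4 - 1*4) + V)*V = ((4 - 4) + V)*V = (0 + V)*V = V*V = V²)
H - W((-2 + 3)*(-6)) = -38/104539 - ((-2 + 3)*(-6))² = -38/104539 - (1*(-6))² = -38/104539 - 1*(-6)² = -38/104539 - 1*36 = -38/104539 - 36 = -3763442/104539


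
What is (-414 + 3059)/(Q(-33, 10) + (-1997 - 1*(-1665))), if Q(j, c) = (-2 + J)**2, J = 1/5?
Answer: -66125/8219 ≈ -8.0454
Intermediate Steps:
J = 1/5 ≈ 0.20000
Q(j, c) = 81/25 (Q(j, c) = (-2 + 1/5)**2 = (-9/5)**2 = 81/25)
(-414 + 3059)/(Q(-33, 10) + (-1997 - 1*(-1665))) = (-414 + 3059)/(81/25 + (-1997 - 1*(-1665))) = 2645/(81/25 + (-1997 + 1665)) = 2645/(81/25 - 332) = 2645/(-8219/25) = 2645*(-25/8219) = -66125/8219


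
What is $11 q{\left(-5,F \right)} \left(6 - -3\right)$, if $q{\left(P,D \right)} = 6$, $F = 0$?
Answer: $594$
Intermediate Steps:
$11 q{\left(-5,F \right)} \left(6 - -3\right) = 11 \cdot 6 \left(6 - -3\right) = 66 \left(6 + 3\right) = 66 \cdot 9 = 594$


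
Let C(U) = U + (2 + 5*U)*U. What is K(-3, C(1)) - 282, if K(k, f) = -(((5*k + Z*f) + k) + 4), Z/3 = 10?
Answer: -508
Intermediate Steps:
Z = 30 (Z = 3*10 = 30)
C(U) = U + U*(2 + 5*U)
K(k, f) = -4 - 30*f - 6*k (K(k, f) = -(((5*k + 30*f) + k) + 4) = -((6*k + 30*f) + 4) = -(4 + 6*k + 30*f) = -4 - 30*f - 6*k)
K(-3, C(1)) - 282 = (-4 - 30*(3 + 5*1) - 6*(-3)) - 282 = (-4 - 30*(3 + 5) + 18) - 282 = (-4 - 30*8 + 18) - 282 = (-4 - 240 + 18) - 282 = -226 - 282 = -508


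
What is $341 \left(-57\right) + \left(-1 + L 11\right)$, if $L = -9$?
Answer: $-19537$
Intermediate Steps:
$341 \left(-57\right) + \left(-1 + L 11\right) = 341 \left(-57\right) - 100 = -19437 - 100 = -19537$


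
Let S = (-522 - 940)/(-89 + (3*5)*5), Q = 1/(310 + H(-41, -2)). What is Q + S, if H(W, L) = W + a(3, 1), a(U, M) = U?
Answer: 198839/1904 ≈ 104.43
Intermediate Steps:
H(W, L) = 3 + W (H(W, L) = W + 3 = 3 + W)
Q = 1/272 (Q = 1/(310 + (3 - 41)) = 1/(310 - 38) = 1/272 ≈ 0.0036765)
S = 731/7 (S = -1462/(-89 + 15*5) = -1462/(-89 + 75) = -1462/(-14) = -1462*(-1/14) = 731/7 ≈ 104.43)
Q + S = 1/272 + 731/7 = 198839/1904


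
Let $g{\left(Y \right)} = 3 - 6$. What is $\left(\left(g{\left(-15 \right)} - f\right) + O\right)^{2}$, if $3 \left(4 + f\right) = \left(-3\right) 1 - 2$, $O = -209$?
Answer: $\frac{383161}{9} \approx 42573.0$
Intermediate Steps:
$g{\left(Y \right)} = -3$ ($g{\left(Y \right)} = 3 - 6 = -3$)
$f = - \frac{17}{3}$ ($f = -4 + \frac{\left(-3\right) 1 - 2}{3} = -4 + \frac{-3 - 2}{3} = -4 + \frac{1}{3} \left(-5\right) = -4 - \frac{5}{3} = - \frac{17}{3} \approx -5.6667$)
$\left(\left(g{\left(-15 \right)} - f\right) + O\right)^{2} = \left(\left(-3 - - \frac{17}{3}\right) - 209\right)^{2} = \left(\left(-3 + \frac{17}{3}\right) - 209\right)^{2} = \left(\frac{8}{3} - 209\right)^{2} = \left(- \frac{619}{3}\right)^{2} = \frac{383161}{9}$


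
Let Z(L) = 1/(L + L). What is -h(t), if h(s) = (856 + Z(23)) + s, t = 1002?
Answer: -85469/46 ≈ -1858.0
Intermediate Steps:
Z(L) = 1/(2*L)
h(s) = 39377/46 + s (h(s) = (856 + (½)/23) + s = (856 + (½)*(1/23)) + s = (856 + 1/46) + s = 39377/46 + s)
-h(t) = -(39377/46 + 1002) = -1*85469/46 = -85469/46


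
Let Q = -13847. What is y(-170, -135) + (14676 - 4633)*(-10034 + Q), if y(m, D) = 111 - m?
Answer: -239836602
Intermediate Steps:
y(-170, -135) + (14676 - 4633)*(-10034 + Q) = (111 - 1*(-170)) + (14676 - 4633)*(-10034 - 13847) = (111 + 170) + 10043*(-23881) = 281 - 239836883 = -239836602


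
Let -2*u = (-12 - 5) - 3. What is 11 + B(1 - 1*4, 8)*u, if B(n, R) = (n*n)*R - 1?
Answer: 721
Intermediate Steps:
u = 10 (u = -((-12 - 5) - 3)/2 = -(-17 - 3)/2 = -½*(-20) = 10)
B(n, R) = -1 + R*n² (B(n, R) = n²*R - 1 = R*n² - 1 = -1 + R*n²)
11 + B(1 - 1*4, 8)*u = 11 + (-1 + 8*(1 - 1*4)²)*10 = 11 + (-1 + 8*(1 - 4)²)*10 = 11 + (-1 + 8*(-3)²)*10 = 11 + (-1 + 8*9)*10 = 11 + (-1 + 72)*10 = 11 + 71*10 = 11 + 710 = 721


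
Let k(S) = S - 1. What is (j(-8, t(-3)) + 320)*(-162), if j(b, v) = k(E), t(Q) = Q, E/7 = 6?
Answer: -58482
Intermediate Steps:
E = 42 (E = 7*6 = 42)
k(S) = -1 + S
j(b, v) = 41 (j(b, v) = -1 + 42 = 41)
(j(-8, t(-3)) + 320)*(-162) = (41 + 320)*(-162) = 361*(-162) = -58482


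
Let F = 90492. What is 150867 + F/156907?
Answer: 23672178861/156907 ≈ 1.5087e+5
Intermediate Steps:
150867 + F/156907 = 150867 + 90492/156907 = 23672178861/156907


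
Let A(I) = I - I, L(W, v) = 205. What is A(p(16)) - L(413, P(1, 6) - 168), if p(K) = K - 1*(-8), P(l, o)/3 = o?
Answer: -205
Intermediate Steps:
P(l, o) = 3*o
p(K) = 8 + K (p(K) = K + 8 = 8 + K)
A(I) = 0
A(p(16)) - L(413, P(1, 6) - 168) = 0 - 1*205 = 0 - 205 = -205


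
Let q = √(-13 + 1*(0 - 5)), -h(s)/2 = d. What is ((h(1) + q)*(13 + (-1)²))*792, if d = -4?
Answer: 88704 + 33264*I*√2 ≈ 88704.0 + 47042.0*I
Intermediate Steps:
h(s) = 8 (h(s) = -2*(-4) = 8)
q = 3*I*√2 (q = √(-13 + 1*(-5)) = √(-13 - 5) = √(-18) = 3*I*√2 ≈ 4.2426*I)
((h(1) + q)*(13 + (-1)²))*792 = ((8 + 3*I*√2)*(13 + (-1)²))*792 = ((8 + 3*I*√2)*(13 + 1))*792 = ((8 + 3*I*√2)*14)*792 = (112 + 42*I*√2)*792 = 88704 + 33264*I*√2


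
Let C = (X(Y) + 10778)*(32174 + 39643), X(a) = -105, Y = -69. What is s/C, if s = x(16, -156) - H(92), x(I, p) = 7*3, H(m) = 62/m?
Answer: 935/35259130686 ≈ 2.6518e-8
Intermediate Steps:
x(I, p) = 21
C = 766502841 (C = (-105 + 10778)*(32174 + 39643) = 10673*71817 = 766502841)
s = 935/46 (s = 21 - 62/92 = 21 - 1*31/46 = 21 - 31/46 = 935/46 ≈ 20.326)
s/C = (935/46)/766502841 = (935/46)*(1/766502841) = 935/35259130686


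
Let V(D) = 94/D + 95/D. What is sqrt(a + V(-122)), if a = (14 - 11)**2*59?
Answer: 3*sqrt(875594)/122 ≈ 23.010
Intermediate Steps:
V(D) = 189/D
a = 531 (a = 3**2*59 = 9*59 = 531)
sqrt(a + V(-122)) = sqrt(531 + 189/(-122)) = sqrt(531 + 189*(-1/122)) = sqrt(531 - 189/122) = sqrt(64593/122) = 3*sqrt(875594)/122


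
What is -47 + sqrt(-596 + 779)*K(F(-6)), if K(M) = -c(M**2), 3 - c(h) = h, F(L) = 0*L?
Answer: -47 - 3*sqrt(183) ≈ -87.583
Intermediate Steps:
F(L) = 0
c(h) = 3 - h
K(M) = -3 + M**2 (K(M) = -(3 - M**2) = -3 + M**2)
-47 + sqrt(-596 + 779)*K(F(-6)) = -47 + sqrt(-596 + 779)*(-3 + 0**2) = -47 + sqrt(183)*(-3 + 0) = -47 + sqrt(183)*(-3) = -47 - 3*sqrt(183)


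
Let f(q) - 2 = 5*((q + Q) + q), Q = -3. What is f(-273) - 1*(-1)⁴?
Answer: -2744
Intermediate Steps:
f(q) = -13 + 10*q (f(q) = 2 + 5*((q - 3) + q) = 2 + 5*((-3 + q) + q) = 2 + 5*(-3 + 2*q) = 2 + (-15 + 10*q) = -13 + 10*q)
f(-273) - 1*(-1)⁴ = (-13 + 10*(-273)) - 1*(-1)⁴ = (-13 - 2730) - 1*1 = -2743 - 1 = -2744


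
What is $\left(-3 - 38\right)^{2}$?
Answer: $1681$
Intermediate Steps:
$\left(-3 - 38\right)^{2} = \left(-41\right)^{2} = 1681$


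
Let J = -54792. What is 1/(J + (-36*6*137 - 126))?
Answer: -1/84510 ≈ -1.1833e-5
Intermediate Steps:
1/(J + (-36*6*137 - 126)) = 1/(-54792 + (-36*6*137 - 126)) = 1/(-54792 + (-216*137 - 126)) = 1/(-54792 + (-29592 - 126)) = 1/(-54792 - 29718) = 1/(-84510) = -1/84510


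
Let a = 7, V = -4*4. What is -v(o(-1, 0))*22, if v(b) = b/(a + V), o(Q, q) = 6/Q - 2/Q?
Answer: -88/9 ≈ -9.7778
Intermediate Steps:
V = -16
o(Q, q) = 4/Q
v(b) = -b/9 (v(b) = b/(7 - 16) = b/(-9) = -b/9)
-v(o(-1, 0))*22 = -(-1)*4/(-1)/9*22 = -(-1)*4*(-1)/9*22 = -(-1)*(-4)/9*22 = -1*4/9*22 = -4/9*22 = -88/9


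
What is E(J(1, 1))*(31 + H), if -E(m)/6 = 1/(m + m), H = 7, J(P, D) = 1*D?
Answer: -114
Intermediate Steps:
J(P, D) = D
E(m) = -3/m (E(m) = -6/(m + m) = -6*1/(2*m) = -3/m)
E(J(1, 1))*(31 + H) = (-3/1)*(31 + 7) = -3*1*38 = -3*38 = -114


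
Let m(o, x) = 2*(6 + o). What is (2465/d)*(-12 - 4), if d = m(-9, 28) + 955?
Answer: -39440/949 ≈ -41.560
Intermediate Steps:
m(o, x) = 12 + 2*o
d = 949 (d = (12 + 2*(-9)) + 955 = (12 - 18) + 955 = -6 + 955 = 949)
(2465/d)*(-12 - 4) = (2465/949)*(-12 - 4) = (2465*(1/949))*(-16) = (2465/949)*(-16) = -39440/949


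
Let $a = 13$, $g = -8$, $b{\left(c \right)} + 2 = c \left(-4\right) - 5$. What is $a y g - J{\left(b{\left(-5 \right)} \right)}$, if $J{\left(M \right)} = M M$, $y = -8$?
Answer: $663$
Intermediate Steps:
$b{\left(c \right)} = -7 - 4 c$ ($b{\left(c \right)} = -2 + \left(c \left(-4\right) - 5\right) = -2 - \left(5 + 4 c\right) = -7 - 4 c$)
$J{\left(M \right)} = M^{2}$
$a y g - J{\left(b{\left(-5 \right)} \right)} = 13 \left(-8\right) \left(-8\right) - \left(-7 - -20\right)^{2} = \left(-104\right) \left(-8\right) - \left(-7 + 20\right)^{2} = 832 - 13^{2} = 832 - 169 = 663$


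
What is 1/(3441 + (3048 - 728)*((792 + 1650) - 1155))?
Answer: 1/2989281 ≈ 3.3453e-7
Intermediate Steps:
1/(3441 + (3048 - 728)*((792 + 1650) - 1155)) = 1/(3441 + 2320*(2442 - 1155)) = 1/(3441 + 2320*1287) = 1/(3441 + 2985840) = 1/2989281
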